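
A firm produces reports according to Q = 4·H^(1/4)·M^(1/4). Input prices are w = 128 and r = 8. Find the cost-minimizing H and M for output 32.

Cost minimization requires the marginal rate of technical substitution to equal the input-price ratio: MP_H/MP_M = w/r.
Here MP_H/MP_M = (1/4)·(M/H)/(1/4) = (M/H). Setting this equal to 128/8 = 16 gives M = 16H.
Substituting into Q = 32: 4·H^(1/4)·(16H)^(1/4) = 32.
Solving, H = 16 and M = 256.

H* = 16, M* = 256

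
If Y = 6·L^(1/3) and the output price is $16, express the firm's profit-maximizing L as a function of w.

MP_L = (1/3)·6·L^(-2/3) = 2·L^(-2/3).
Setting P·MP_L = w: 32·L^(-2/3) = w.
Solving for L: L^(-2/3) = w/32, so L = (32/w)^(3/2).

L(w) = (32/w)^(3/2)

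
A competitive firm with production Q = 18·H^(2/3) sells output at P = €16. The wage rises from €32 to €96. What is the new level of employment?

H* = 8

From P·MP_H = w with MP_H = 12·H^(-1/3), the labor demand is H(w) = (192/w)^(3).
At w = 32: H = 216. At w = 96: H = 8.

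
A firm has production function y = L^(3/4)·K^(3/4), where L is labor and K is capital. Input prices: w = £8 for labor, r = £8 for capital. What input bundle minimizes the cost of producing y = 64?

L* = 16, K* = 16

Cost minimization requires the marginal rate of technical substitution to equal the input-price ratio: MP_L/MP_K = w/r.
Here MP_L/MP_K = (3/4)·(K/L)/(3/4) = (K/L). Setting this equal to 8/8 = 1 gives K = L.
Substituting into y = 64: L^(3/4)·(L)^(3/4) = 64.
Solving, L = 16 and K = 16.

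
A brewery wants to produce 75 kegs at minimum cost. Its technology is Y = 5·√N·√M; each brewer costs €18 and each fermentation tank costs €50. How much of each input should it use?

Cost minimization requires the marginal rate of technical substitution to equal the input-price ratio: MP_N/MP_M = w/r.
Here MP_N/MP_M = (1/2)·(M/N)/(1/2) = (M/N). Setting this equal to 18/50 = 0.36 gives M = 0.36N.
Substituting into Y = 75: 5·N^(1/2)·(0.36N)^(1/2) = 75.
Solving, N = 25 and M = 9.

N* = 25, M* = 9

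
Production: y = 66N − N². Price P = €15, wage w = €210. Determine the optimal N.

The marginal product of N is MP_N = 66 − 2N.
A price-taking firm hires until the value of the marginal product equals the wage: P·MP_N = w, so 15·(66 − 2N) = 210.
Then 66 − 2N = 14, giving N = 26.

N* = 26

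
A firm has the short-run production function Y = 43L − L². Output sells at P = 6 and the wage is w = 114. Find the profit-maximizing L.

L* = 12

The marginal product of L is MP_L = 43 − 2L.
A price-taking firm hires until the value of the marginal product equals the wage: P·MP_L = w, so 6·(43 − 2L) = 114.
Then 43 − 2L = 19, giving L = 12.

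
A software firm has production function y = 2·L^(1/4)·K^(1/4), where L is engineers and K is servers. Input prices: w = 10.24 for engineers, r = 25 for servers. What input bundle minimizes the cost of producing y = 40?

Cost minimization requires the marginal rate of technical substitution to equal the input-price ratio: MP_L/MP_K = w/r.
Here MP_L/MP_K = (1/4)·(K/L)/(1/4) = (K/L). Setting this equal to 10.24/25 = 0.4096 gives K = 0.4096L.
Substituting into y = 40: 2·L^(1/4)·(0.4096L)^(1/4) = 40.
Solving, L = 625 and K = 256.

L* = 625, K* = 256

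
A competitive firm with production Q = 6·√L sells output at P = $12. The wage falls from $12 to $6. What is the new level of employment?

L* = 36

From P·MP_L = w with MP_L = 3·L^(-1/2), the labor demand is L(w) = (36/w)^(2).
At w = 12: L = 9. At w = 6: L = 36.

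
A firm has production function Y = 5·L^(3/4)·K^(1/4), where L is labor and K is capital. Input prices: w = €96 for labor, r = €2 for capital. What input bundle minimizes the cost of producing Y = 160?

L* = 16, K* = 256

Cost minimization requires the marginal rate of technical substitution to equal the input-price ratio: MP_L/MP_K = w/r.
Here MP_L/MP_K = (3/4)·(K/L)/(1/4) = 3·(K/L). Setting this equal to 96/2 = 48 gives K = 16L.
Substituting into Y = 160: 5·L^(3/4)·(16L)^(1/4) = 160.
Solving, L = 16 and K = 256.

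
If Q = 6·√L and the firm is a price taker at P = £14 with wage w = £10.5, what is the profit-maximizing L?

L* = 16

MP_L = (1/2)·6·L^(-1/2) = 3·L^(-1/2).
Profit maximization for a price taker requires P·MP_L = w: 14·3·L^(-1/2) = 10.5.
So L^(-1/2) = 0.25, which gives L = 16.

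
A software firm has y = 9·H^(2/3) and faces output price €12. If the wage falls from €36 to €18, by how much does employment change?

From P·MP_H = w with MP_H = 6·H^(-1/3), the labor demand is H(w) = (72/w)^(3).
At w = 36: H = 8. At w = 18: H = 64.
ΔH = 64 − 8 = 56.

ΔH = 56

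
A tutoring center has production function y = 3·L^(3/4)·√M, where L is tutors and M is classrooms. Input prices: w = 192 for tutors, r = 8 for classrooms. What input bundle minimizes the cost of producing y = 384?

Cost minimization requires the marginal rate of technical substitution to equal the input-price ratio: MP_L/MP_M = w/r.
Here MP_L/MP_M = (3/4)·(M/L)/(1/2) = 1.5·(M/L). Setting this equal to 192/8 = 24 gives M = 16L.
Substituting into y = 384: 3·L^(3/4)·(16L)^(1/2) = 384.
Solving, L = 16 and M = 256.

L* = 16, M* = 256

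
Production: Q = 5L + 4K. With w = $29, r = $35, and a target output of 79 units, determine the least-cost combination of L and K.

L* = 15.8, K* = 0

The inputs are perfect substitutes, so the firm uses whichever has the lower cost per unit of output.
Cost per unit of output via L is w/5 = 5.8; via K it is r/4 = 8.75. L is cheaper.
Producing Q = 79 with L alone: L = 15.8, K = 0.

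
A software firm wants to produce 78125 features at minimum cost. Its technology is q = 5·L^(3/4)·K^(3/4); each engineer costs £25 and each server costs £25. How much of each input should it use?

Cost minimization requires the marginal rate of technical substitution to equal the input-price ratio: MP_L/MP_K = w/r.
Here MP_L/MP_K = (3/4)·(K/L)/(3/4) = (K/L). Setting this equal to 25/25 = 1 gives K = L.
Substituting into q = 78125: 5·L^(3/4)·(L)^(3/4) = 78125.
Solving, L = 625 and K = 625.

L* = 625, K* = 625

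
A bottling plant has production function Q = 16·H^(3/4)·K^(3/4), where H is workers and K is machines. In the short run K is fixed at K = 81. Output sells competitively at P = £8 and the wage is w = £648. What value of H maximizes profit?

With K = 81, MP_H = (3/4)·16·H^(-1/4)·81^(3/4) = 324·H^(-1/4).
Profit maximization for a price taker requires P·MP_H = w: 8·324·H^(-1/4) = 648.
So H^(-1/4) = 0.25, which gives H = 256.

H* = 256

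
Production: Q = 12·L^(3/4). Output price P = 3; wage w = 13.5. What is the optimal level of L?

MP_L = (3/4)·12·L^(-1/4) = 9·L^(-1/4).
Profit maximization for a price taker requires P·MP_L = w: 3·9·L^(-1/4) = 13.5.
So L^(-1/4) = 0.5, which gives L = 16.

L* = 16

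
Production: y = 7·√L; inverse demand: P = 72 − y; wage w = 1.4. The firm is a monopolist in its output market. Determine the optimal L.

Marginal revenue from the inverse demand is MR = 72 − 2y.
The marginal product is MP_L = 3.5·L^(-1/2).
A monopolist hires until marginal revenue product equals the wage: MR·MP_L = w.
At L, y = 7·√L. Substituting and solving: (72 − 14·√L)·3.5·L^(-1/2) = 1.4 gives L = 25.

L* = 25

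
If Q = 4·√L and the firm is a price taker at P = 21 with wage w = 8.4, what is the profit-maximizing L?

L* = 25

MP_L = (1/2)·4·L^(-1/2) = 2·L^(-1/2).
Profit maximization for a price taker requires P·MP_L = w: 21·2·L^(-1/2) = 8.4.
So L^(-1/2) = 0.2, which gives L = 25.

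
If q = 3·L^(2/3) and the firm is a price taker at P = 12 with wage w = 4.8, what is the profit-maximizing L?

L* = 125

MP_L = (2/3)·3·L^(-1/3) = 2·L^(-1/3).
Profit maximization for a price taker requires P·MP_L = w: 12·2·L^(-1/3) = 4.8.
So L^(-1/3) = 0.2, which gives L = 125.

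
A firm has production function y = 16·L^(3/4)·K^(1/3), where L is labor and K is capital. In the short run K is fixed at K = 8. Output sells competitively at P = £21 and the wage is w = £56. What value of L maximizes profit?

With K = 8, MP_L = (3/4)·16·L^(-1/4)·8^(1/3) = 24·L^(-1/4).
Profit maximization for a price taker requires P·MP_L = w: 21·24·L^(-1/4) = 56.
So L^(-1/4) = 1/9, which gives L = 6561.

L* = 6561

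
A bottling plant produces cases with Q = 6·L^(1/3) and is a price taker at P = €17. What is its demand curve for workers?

L(w) = (34/w)^(3/2)

MP_L = (1/3)·6·L^(-2/3) = 2·L^(-2/3).
Setting P·MP_L = w: 34·L^(-2/3) = w.
Solving for L: L^(-2/3) = w/34, so L = (34/w)^(3/2).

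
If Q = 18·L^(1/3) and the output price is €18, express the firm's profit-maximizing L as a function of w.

MP_L = (1/3)·18·L^(-2/3) = 6·L^(-2/3).
Setting P·MP_L = w: 108·L^(-2/3) = w.
Solving for L: L^(-2/3) = w/108, so L = (108/w)^(3/2).

L(w) = (108/w)^(3/2)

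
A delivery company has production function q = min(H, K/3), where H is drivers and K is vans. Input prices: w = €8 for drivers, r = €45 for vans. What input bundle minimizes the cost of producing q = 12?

H* = 12, K* = 36

With a fixed-proportions technology, the cost-minimizing bundle uses no slack in either input: H = K/3 = q.
So H = 12 and K = 3·12 = 36.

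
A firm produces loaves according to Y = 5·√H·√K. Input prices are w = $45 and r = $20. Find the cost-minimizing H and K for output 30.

H* = 4, K* = 9

Cost minimization requires the marginal rate of technical substitution to equal the input-price ratio: MP_H/MP_K = w/r.
Here MP_H/MP_K = (1/2)·(K/H)/(1/2) = (K/H). Setting this equal to 45/20 = 2.25 gives K = 2.25H.
Substituting into Y = 30: 5·H^(1/2)·(2.25H)^(1/2) = 30.
Solving, H = 4 and K = 9.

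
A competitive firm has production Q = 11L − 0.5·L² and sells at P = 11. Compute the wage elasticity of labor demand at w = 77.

From P·MP_L = w with MP_L = 11 − L, labor demand is L(w) = 11 − w/11.
dL/dw = −1/(11) = -1/11.
At w = 77, L = 4, so ε = (dL/dw)·(w/L) = (-1/11)·(77/4) = -1.75.

ε = -1.75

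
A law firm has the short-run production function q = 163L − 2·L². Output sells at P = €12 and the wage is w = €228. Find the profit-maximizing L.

L* = 36

The marginal product of L is MP_L = 163 − 4L.
A price-taking firm hires until the value of the marginal product equals the wage: P·MP_L = w, so 12·(163 − 4L) = 228.
Then 163 − 4L = 19, giving L = 36.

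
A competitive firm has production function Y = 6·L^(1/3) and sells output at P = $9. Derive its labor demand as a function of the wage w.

L(w) = (18/w)^(3/2)

MP_L = (1/3)·6·L^(-2/3) = 2·L^(-2/3).
Setting P·MP_L = w: 18·L^(-2/3) = w.
Solving for L: L^(-2/3) = w/18, so L = (18/w)^(3/2).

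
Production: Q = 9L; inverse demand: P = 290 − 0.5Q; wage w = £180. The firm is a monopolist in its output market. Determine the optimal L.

Marginal revenue from the inverse demand is MR = 290 − Q.
The marginal product is MP_L = 9.
A monopolist hires until marginal revenue product equals the wage: MR·MP_L = w.
(290 − 9L)·9 = 180, so L = 30.

L* = 30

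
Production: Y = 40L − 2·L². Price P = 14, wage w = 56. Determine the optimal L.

L* = 9

The marginal product of L is MP_L = 40 − 4L.
A price-taking firm hires until the value of the marginal product equals the wage: P·MP_L = w, so 14·(40 − 4L) = 56.
Then 40 − 4L = 4, giving L = 9.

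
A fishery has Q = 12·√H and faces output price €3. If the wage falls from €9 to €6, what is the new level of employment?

From P·MP_H = w with MP_H = 6·H^(-1/2), the labor demand is H(w) = (18/w)^(2).
At w = 9: H = 4. At w = 6: H = 9.

H* = 9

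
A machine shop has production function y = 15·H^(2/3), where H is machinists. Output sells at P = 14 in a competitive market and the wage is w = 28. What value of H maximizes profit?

MP_H = (2/3)·15·H^(-1/3) = 10·H^(-1/3).
Profit maximization for a price taker requires P·MP_H = w: 14·10·H^(-1/3) = 28.
So H^(-1/3) = 0.2, which gives H = 125.

H* = 125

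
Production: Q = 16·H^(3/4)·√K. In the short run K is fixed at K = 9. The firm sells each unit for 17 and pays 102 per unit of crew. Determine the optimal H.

With K = 9, MP_H = (3/4)·16·H^(-1/4)·9^(1/2) = 36·H^(-1/4).
Profit maximization for a price taker requires P·MP_H = w: 17·36·H^(-1/4) = 102.
So H^(-1/4) = 1/6, which gives H = 1296.

H* = 1296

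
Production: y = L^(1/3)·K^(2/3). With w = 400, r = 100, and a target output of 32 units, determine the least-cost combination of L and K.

L* = 8, K* = 64

Cost minimization requires the marginal rate of technical substitution to equal the input-price ratio: MP_L/MP_K = w/r.
Here MP_L/MP_K = (1/3)·(K/L)/(2/3) = 0.5·(K/L). Setting this equal to 400/100 = 4 gives K = 8L.
Substituting into y = 32: L^(1/3)·(8L)^(2/3) = 32.
Solving, L = 8 and K = 64.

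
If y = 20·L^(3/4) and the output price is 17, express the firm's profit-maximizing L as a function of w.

MP_L = (3/4)·20·L^(-1/4) = 15·L^(-1/4).
Setting P·MP_L = w: 255·L^(-1/4) = w.
Solving for L: L^(-1/4) = w/255, so L = (255/w)^(4).

L(w) = (255/w)^(4)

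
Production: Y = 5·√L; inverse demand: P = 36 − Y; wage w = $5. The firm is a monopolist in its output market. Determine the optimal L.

L* = 9

Marginal revenue from the inverse demand is MR = 36 − 2Y.
The marginal product is MP_L = 2.5·L^(-1/2).
A monopolist hires until marginal revenue product equals the wage: MR·MP_L = w.
At L, Y = 5·√L. Substituting and solving: (36 − 10·√L)·2.5·L^(-1/2) = 5 gives L = 9.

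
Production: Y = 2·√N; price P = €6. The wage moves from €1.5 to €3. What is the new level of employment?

From P·MP_N = w with MP_N = N^(-1/2), the labor demand is N(w) = (6/w)^(2).
At w = 1.5: N = 16. At w = 3: N = 4.

N* = 4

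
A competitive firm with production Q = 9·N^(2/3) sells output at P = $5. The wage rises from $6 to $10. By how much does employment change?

ΔN = -98

From P·MP_N = w with MP_N = 6·N^(-1/3), the labor demand is N(w) = (30/w)^(3).
At w = 6: N = 125. At w = 10: N = 27.
ΔN = 27 − 125 = -98.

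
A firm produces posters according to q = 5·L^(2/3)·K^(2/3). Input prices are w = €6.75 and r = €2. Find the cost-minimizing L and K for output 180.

Cost minimization requires the marginal rate of technical substitution to equal the input-price ratio: MP_L/MP_K = w/r.
Here MP_L/MP_K = (2/3)·(K/L)/(2/3) = (K/L). Setting this equal to 6.75/2 = 3.375 gives K = 3.375L.
Substituting into q = 180: 5·L^(2/3)·(3.375L)^(2/3) = 180.
Solving, L = 8 and K = 27.

L* = 8, K* = 27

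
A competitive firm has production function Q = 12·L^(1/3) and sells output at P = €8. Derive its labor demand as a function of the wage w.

MP_L = (1/3)·12·L^(-2/3) = 4·L^(-2/3).
Setting P·MP_L = w: 32·L^(-2/3) = w.
Solving for L: L^(-2/3) = w/32, so L = (32/w)^(3/2).

L(w) = (32/w)^(3/2)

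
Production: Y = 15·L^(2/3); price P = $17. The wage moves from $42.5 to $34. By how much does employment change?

ΔL = 61

From P·MP_L = w with MP_L = 10·L^(-1/3), the labor demand is L(w) = (170/w)^(3).
At w = 42.5: L = 64. At w = 34: L = 125.
ΔL = 125 − 64 = 61.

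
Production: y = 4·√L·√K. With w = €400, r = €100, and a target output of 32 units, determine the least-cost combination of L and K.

Cost minimization requires the marginal rate of technical substitution to equal the input-price ratio: MP_L/MP_K = w/r.
Here MP_L/MP_K = (1/2)·(K/L)/(1/2) = (K/L). Setting this equal to 400/100 = 4 gives K = 4L.
Substituting into y = 32: 4·L^(1/2)·(4L)^(1/2) = 32.
Solving, L = 4 and K = 16.

L* = 4, K* = 16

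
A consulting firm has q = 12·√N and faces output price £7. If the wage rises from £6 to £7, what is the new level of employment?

From P·MP_N = w with MP_N = 6·N^(-1/2), the labor demand is N(w) = (42/w)^(2).
At w = 6: N = 49. At w = 7: N = 36.

N* = 36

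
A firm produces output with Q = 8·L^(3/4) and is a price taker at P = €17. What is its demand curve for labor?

L(w) = (102/w)^(4)

MP_L = (3/4)·8·L^(-1/4) = 6·L^(-1/4).
Setting P·MP_L = w: 102·L^(-1/4) = w.
Solving for L: L^(-1/4) = w/102, so L = (102/w)^(4).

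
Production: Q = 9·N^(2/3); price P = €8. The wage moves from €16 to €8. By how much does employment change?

ΔN = 189

From P·MP_N = w with MP_N = 6·N^(-1/3), the labor demand is N(w) = (48/w)^(3).
At w = 16: N = 27. At w = 8: N = 216.
ΔN = 216 − 27 = 189.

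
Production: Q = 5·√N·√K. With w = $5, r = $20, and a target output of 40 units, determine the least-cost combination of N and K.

Cost minimization requires the marginal rate of technical substitution to equal the input-price ratio: MP_N/MP_K = w/r.
Here MP_N/MP_K = (1/2)·(K/N)/(1/2) = (K/N). Setting this equal to 5/20 = 0.25 gives K = 0.25N.
Substituting into Q = 40: 5·N^(1/2)·(0.25N)^(1/2) = 40.
Solving, N = 16 and K = 4.

N* = 16, K* = 4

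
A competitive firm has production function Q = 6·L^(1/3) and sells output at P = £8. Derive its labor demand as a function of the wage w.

MP_L = (1/3)·6·L^(-2/3) = 2·L^(-2/3).
Setting P·MP_L = w: 16·L^(-2/3) = w.
Solving for L: L^(-2/3) = w/16, so L = (16/w)^(3/2).

L(w) = (16/w)^(3/2)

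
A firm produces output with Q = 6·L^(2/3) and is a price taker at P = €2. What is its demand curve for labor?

L(w) = 512/w³

MP_L = (2/3)·6·L^(-1/3) = 4·L^(-1/3).
Setting P·MP_L = w: 8·L^(-1/3) = w.
Solving for L: L^(-1/3) = w/8, so L = (8/w)^(3).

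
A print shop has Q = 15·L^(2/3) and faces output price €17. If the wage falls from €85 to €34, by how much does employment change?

ΔL = 117

From P·MP_L = w with MP_L = 10·L^(-1/3), the labor demand is L(w) = (170/w)^(3).
At w = 85: L = 8. At w = 34: L = 125.
ΔL = 125 − 8 = 117.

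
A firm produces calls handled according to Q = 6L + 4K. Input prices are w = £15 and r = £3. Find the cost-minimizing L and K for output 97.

The inputs are perfect substitutes, so the firm uses whichever has the lower cost per unit of output.
Cost per unit of output via L is w/6 = 2.5; via K it is r/4 = 0.75. K is cheaper.
Producing Q = 97 with K alone: L = 0, K = 24.25.

L* = 0, K* = 24.25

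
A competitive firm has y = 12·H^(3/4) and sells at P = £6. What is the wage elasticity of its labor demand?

MP_H = (3/4)·12·H^(-1/4), so P·MP_H = w gives 54·H^(-1/4) = w.
Solving, H(w) = (54/w)^(4). This is a constant-elasticity form: H ∝ w^(−4), so ε = −4.

ε = -4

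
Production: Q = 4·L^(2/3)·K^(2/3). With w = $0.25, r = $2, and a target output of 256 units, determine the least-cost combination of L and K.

L* = 64, K* = 8

Cost minimization requires the marginal rate of technical substitution to equal the input-price ratio: MP_L/MP_K = w/r.
Here MP_L/MP_K = (2/3)·(K/L)/(2/3) = (K/L). Setting this equal to 0.25/2 = 0.125 gives K = 0.125L.
Substituting into Q = 256: 4·L^(2/3)·(0.125L)^(2/3) = 256.
Solving, L = 64 and K = 8.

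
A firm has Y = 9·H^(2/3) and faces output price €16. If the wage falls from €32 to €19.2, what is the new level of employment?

H* = 125

From P·MP_H = w with MP_H = 6·H^(-1/3), the labor demand is H(w) = (96/w)^(3).
At w = 32: H = 27. At w = 19.2: H = 125.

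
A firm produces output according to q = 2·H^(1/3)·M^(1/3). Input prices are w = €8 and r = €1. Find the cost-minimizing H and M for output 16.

H* = 8, M* = 64

Cost minimization requires the marginal rate of technical substitution to equal the input-price ratio: MP_H/MP_M = w/r.
Here MP_H/MP_M = (1/3)·(M/H)/(1/3) = (M/H). Setting this equal to 8/1 = 8 gives M = 8H.
Substituting into q = 16: 2·H^(1/3)·(8H)^(1/3) = 16.
Solving, H = 8 and M = 64.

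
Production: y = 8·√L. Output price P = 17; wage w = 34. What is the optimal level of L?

MP_L = (1/2)·8·L^(-1/2) = 4·L^(-1/2).
Profit maximization for a price taker requires P·MP_L = w: 17·4·L^(-1/2) = 34.
So L^(-1/2) = 0.5, which gives L = 4.

L* = 4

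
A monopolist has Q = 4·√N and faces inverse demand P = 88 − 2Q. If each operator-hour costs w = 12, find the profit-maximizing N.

N* = 16

Marginal revenue from the inverse demand is MR = 88 − 4Q.
The marginal product is MP_N = 2·N^(-1/2).
A monopolist hires until marginal revenue product equals the wage: MR·MP_N = w.
At N, Q = 4·√N. Substituting and solving: (88 − 16·√N)·2·N^(-1/2) = 12 gives N = 16.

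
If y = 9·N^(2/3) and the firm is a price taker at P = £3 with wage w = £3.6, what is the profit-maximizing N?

N* = 125

MP_N = (2/3)·9·N^(-1/3) = 6·N^(-1/3).
Profit maximization for a price taker requires P·MP_N = w: 3·6·N^(-1/3) = 3.6.
So N^(-1/3) = 0.2, which gives N = 125.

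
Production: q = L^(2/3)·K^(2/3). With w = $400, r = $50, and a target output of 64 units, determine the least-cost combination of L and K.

L* = 8, K* = 64

Cost minimization requires the marginal rate of technical substitution to equal the input-price ratio: MP_L/MP_K = w/r.
Here MP_L/MP_K = (2/3)·(K/L)/(2/3) = (K/L). Setting this equal to 400/50 = 8 gives K = 8L.
Substituting into q = 64: L^(2/3)·(8L)^(2/3) = 64.
Solving, L = 8 and K = 64.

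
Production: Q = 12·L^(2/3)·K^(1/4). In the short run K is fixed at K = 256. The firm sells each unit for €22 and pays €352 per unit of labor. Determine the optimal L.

With K = 256, MP_L = (2/3)·12·L^(-1/3)·256^(1/4) = 32·L^(-1/3).
Profit maximization for a price taker requires P·MP_L = w: 22·32·L^(-1/3) = 352.
So L^(-1/3) = 0.5, which gives L = 8.

L* = 8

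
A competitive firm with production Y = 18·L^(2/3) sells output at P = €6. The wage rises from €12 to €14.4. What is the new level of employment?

From P·MP_L = w with MP_L = 12·L^(-1/3), the labor demand is L(w) = (72/w)^(3).
At w = 12: L = 216. At w = 14.4: L = 125.

L* = 125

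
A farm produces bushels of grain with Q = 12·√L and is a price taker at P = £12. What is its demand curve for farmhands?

MP_L = (1/2)·12·L^(-1/2) = 6·L^(-1/2).
Setting P·MP_L = w: 72·L^(-1/2) = w.
Solving for L: L^(-1/2) = w/72, so L = (72/w)^(2).

L(w) = 5184/w²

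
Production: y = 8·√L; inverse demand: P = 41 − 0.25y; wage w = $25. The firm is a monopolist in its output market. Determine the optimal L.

L* = 16

Marginal revenue from the inverse demand is MR = 41 − 0.5y.
The marginal product is MP_L = 4·L^(-1/2).
A monopolist hires until marginal revenue product equals the wage: MR·MP_L = w.
At L, y = 8·√L. Substituting and solving: (41 − 4·√L)·4·L^(-1/2) = 25 gives L = 16.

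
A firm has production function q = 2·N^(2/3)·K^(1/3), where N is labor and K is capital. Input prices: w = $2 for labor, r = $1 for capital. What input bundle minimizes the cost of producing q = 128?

Cost minimization requires the marginal rate of technical substitution to equal the input-price ratio: MP_N/MP_K = w/r.
Here MP_N/MP_K = (2/3)·(K/N)/(1/3) = 2·(K/N). Setting this equal to 2/1 = 2 gives K = N.
Substituting into q = 128: 2·N^(2/3)·(N)^(1/3) = 128.
Solving, N = 64 and K = 64.

N* = 64, K* = 64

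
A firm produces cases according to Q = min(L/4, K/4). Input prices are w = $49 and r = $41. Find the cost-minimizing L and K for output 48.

L* = 192, K* = 192

With a fixed-proportions technology, the cost-minimizing bundle uses no slack in either input: L/4 = K/4 = Q.
So L = 4·48 = 192 and K = 4·48 = 192.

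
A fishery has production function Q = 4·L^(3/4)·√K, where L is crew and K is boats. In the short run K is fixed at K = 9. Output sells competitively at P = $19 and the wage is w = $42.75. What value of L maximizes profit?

With K = 9, MP_L = (3/4)·4·L^(-1/4)·9^(1/2) = 9·L^(-1/4).
Profit maximization for a price taker requires P·MP_L = w: 19·9·L^(-1/4) = 42.75.
So L^(-1/4) = 0.25, which gives L = 256.

L* = 256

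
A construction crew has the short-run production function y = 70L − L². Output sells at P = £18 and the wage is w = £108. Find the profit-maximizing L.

L* = 32

The marginal product of L is MP_L = 70 − 2L.
A price-taking firm hires until the value of the marginal product equals the wage: P·MP_L = w, so 18·(70 − 2L) = 108.
Then 70 − 2L = 6, giving L = 32.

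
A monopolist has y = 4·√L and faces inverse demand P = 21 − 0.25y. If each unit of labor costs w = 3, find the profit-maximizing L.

L* = 36

Marginal revenue from the inverse demand is MR = 21 − 0.5y.
The marginal product is MP_L = 2·L^(-1/2).
A monopolist hires until marginal revenue product equals the wage: MR·MP_L = w.
At L, y = 4·√L. Substituting and solving: (21 − 2·√L)·2·L^(-1/2) = 3 gives L = 36.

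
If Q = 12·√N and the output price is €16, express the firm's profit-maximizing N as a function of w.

N(w) = 9216/w²

MP_N = (1/2)·12·N^(-1/2) = 6·N^(-1/2).
Setting P·MP_N = w: 96·N^(-1/2) = w.
Solving for N: N^(-1/2) = w/96, so N = (96/w)^(2).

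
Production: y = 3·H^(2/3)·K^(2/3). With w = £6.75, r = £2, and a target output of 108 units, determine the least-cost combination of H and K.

Cost minimization requires the marginal rate of technical substitution to equal the input-price ratio: MP_H/MP_K = w/r.
Here MP_H/MP_K = (2/3)·(K/H)/(2/3) = (K/H). Setting this equal to 6.75/2 = 3.375 gives K = 3.375H.
Substituting into y = 108: 3·H^(2/3)·(3.375H)^(2/3) = 108.
Solving, H = 8 and K = 27.

H* = 8, K* = 27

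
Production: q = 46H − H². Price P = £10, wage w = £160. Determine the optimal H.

The marginal product of H is MP_H = 46 − 2H.
A price-taking firm hires until the value of the marginal product equals the wage: P·MP_H = w, so 10·(46 − 2H) = 160.
Then 46 − 2H = 16, giving H = 15.

H* = 15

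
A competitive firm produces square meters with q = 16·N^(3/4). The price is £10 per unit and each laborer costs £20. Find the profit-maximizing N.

MP_N = (3/4)·16·N^(-1/4) = 12·N^(-1/4).
Profit maximization for a price taker requires P·MP_N = w: 10·12·N^(-1/4) = 20.
So N^(-1/4) = 1/6, which gives N = 1296.

N* = 1296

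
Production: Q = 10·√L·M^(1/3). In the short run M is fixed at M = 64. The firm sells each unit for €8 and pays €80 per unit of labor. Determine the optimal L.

With M = 64, MP_L = (1/2)·10·L^(-1/2)·64^(1/3) = 20·L^(-1/2).
Profit maximization for a price taker requires P·MP_L = w: 8·20·L^(-1/2) = 80.
So L^(-1/2) = 0.5, which gives L = 4.

L* = 4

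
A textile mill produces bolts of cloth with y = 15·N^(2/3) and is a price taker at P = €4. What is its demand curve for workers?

MP_N = (2/3)·15·N^(-1/3) = 10·N^(-1/3).
Setting P·MP_N = w: 40·N^(-1/3) = w.
Solving for N: N^(-1/3) = w/40, so N = (40/w)^(3).

N(w) = 64000/w³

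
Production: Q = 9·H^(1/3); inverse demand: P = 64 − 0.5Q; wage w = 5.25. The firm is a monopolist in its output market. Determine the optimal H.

Marginal revenue from the inverse demand is MR = 64 − Q.
The marginal product is MP_H = 3·H^(-2/3).
A monopolist hires until marginal revenue product equals the wage: MR·MP_H = w.
At H, Q = 9·H^(1/3). Substituting and solving: (64 − 9·H^(1/3))·3·H^(-2/3) = 5.25 gives H = 64.

H* = 64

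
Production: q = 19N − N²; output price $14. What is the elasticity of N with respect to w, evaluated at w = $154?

From P·MP_N = w with MP_N = 19 − 2N, labor demand is N(w) = (19 − w/14)/2.
dN/dw = −1/(28) = -1/28.
At w = 154, N = 4, so ε = (dN/dw)·(w/N) = (-1/28)·(154/4) = -1.375.

ε = -1.375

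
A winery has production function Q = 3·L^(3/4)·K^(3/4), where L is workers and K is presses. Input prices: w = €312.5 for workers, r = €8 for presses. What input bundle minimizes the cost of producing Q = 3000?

L* = 16, K* = 625

Cost minimization requires the marginal rate of technical substitution to equal the input-price ratio: MP_L/MP_K = w/r.
Here MP_L/MP_K = (3/4)·(K/L)/(3/4) = (K/L). Setting this equal to 312.5/8 = 39.0625 gives K = 39.0625L.
Substituting into Q = 3000: 3·L^(3/4)·(39.0625L)^(3/4) = 3000.
Solving, L = 16 and K = 625.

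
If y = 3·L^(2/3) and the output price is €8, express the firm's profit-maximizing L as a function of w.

MP_L = (2/3)·3·L^(-1/3) = 2·L^(-1/3).
Setting P·MP_L = w: 16·L^(-1/3) = w.
Solving for L: L^(-1/3) = w/16, so L = (16/w)^(3).

L(w) = 4096/w³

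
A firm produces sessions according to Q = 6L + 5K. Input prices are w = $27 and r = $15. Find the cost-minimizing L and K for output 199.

L* = 0, K* = 39.8

The inputs are perfect substitutes, so the firm uses whichever has the lower cost per unit of output.
Cost per unit of output via L is w/6 = 4.5; via K it is r/5 = 3. K is cheaper.
Producing Q = 199 with K alone: L = 0, K = 39.8.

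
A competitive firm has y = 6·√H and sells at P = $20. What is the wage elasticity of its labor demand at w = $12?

ε = -2

MP_H = (1/2)·6·H^(-1/2), so P·MP_H = w gives 60·H^(-1/2) = w.
Solving, H(w) = (60/w)^(2). This is a constant-elasticity form: H ∝ w^(−2), so ε = −2.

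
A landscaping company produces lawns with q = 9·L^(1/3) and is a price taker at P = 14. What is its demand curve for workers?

L(w) = (42/w)^(3/2)

MP_L = (1/3)·9·L^(-2/3) = 3·L^(-2/3).
Setting P·MP_L = w: 42·L^(-2/3) = w.
Solving for L: L^(-2/3) = w/42, so L = (42/w)^(3/2).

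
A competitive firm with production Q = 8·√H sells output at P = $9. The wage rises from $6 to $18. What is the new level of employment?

From P·MP_H = w with MP_H = 4·H^(-1/2), the labor demand is H(w) = (36/w)^(2).
At w = 6: H = 36. At w = 18: H = 4.

H* = 4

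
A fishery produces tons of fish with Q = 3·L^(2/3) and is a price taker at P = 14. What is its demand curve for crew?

L(w) = 21952/w³

MP_L = (2/3)·3·L^(-1/3) = 2·L^(-1/3).
Setting P·MP_L = w: 28·L^(-1/3) = w.
Solving for L: L^(-1/3) = w/28, so L = (28/w)^(3).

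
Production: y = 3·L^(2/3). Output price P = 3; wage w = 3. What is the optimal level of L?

L* = 8

MP_L = (2/3)·3·L^(-1/3) = 2·L^(-1/3).
Profit maximization for a price taker requires P·MP_L = w: 3·2·L^(-1/3) = 3.
So L^(-1/3) = 0.5, which gives L = 8.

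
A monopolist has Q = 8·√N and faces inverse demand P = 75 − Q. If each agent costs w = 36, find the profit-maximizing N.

N* = 9

Marginal revenue from the inverse demand is MR = 75 − 2Q.
The marginal product is MP_N = 4·N^(-1/2).
A monopolist hires until marginal revenue product equals the wage: MR·MP_N = w.
At N, Q = 8·√N. Substituting and solving: (75 − 16·√N)·4·N^(-1/2) = 36 gives N = 9.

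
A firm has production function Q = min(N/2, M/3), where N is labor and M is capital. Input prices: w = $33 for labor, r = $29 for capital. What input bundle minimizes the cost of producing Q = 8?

With a fixed-proportions technology, the cost-minimizing bundle uses no slack in either input: N/2 = M/3 = Q.
So N = 2·8 = 16 and M = 3·8 = 24.

N* = 16, M* = 24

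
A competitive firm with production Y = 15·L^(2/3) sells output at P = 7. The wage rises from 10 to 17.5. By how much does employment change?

ΔL = -279

From P·MP_L = w with MP_L = 10·L^(-1/3), the labor demand is L(w) = (70/w)^(3).
At w = 10: L = 343. At w = 17.5: L = 64.
ΔL = 64 − 343 = -279.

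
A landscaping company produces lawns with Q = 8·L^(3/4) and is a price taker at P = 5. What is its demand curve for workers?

MP_L = (3/4)·8·L^(-1/4) = 6·L^(-1/4).
Setting P·MP_L = w: 30·L^(-1/4) = w.
Solving for L: L^(-1/4) = w/30, so L = (30/w)^(4).

L(w) = 810000/w^(4)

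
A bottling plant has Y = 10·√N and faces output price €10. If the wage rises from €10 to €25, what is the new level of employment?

From P·MP_N = w with MP_N = 5·N^(-1/2), the labor demand is N(w) = (50/w)^(2).
At w = 10: N = 25. At w = 25: N = 4.

N* = 4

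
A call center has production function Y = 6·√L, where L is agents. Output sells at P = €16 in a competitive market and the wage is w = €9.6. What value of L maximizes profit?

L* = 25

MP_L = (1/2)·6·L^(-1/2) = 3·L^(-1/2).
Profit maximization for a price taker requires P·MP_L = w: 16·3·L^(-1/2) = 9.6.
So L^(-1/2) = 0.2, which gives L = 25.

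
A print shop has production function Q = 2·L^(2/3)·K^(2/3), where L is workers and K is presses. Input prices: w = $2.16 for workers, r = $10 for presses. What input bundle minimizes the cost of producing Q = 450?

L* = 125, K* = 27

Cost minimization requires the marginal rate of technical substitution to equal the input-price ratio: MP_L/MP_K = w/r.
Here MP_L/MP_K = (2/3)·(K/L)/(2/3) = (K/L). Setting this equal to 2.16/10 = 0.216 gives K = 0.216L.
Substituting into Q = 450: 2·L^(2/3)·(0.216L)^(2/3) = 450.
Solving, L = 125 and K = 27.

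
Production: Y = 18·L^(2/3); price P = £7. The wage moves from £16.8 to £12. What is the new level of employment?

L* = 343

From P·MP_L = w with MP_L = 12·L^(-1/3), the labor demand is L(w) = (84/w)^(3).
At w = 16.8: L = 125. At w = 12: L = 343.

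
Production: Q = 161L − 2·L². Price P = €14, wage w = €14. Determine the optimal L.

The marginal product of L is MP_L = 161 − 4L.
A price-taking firm hires until the value of the marginal product equals the wage: P·MP_L = w, so 14·(161 − 4L) = 14.
Then 161 − 4L = 1, giving L = 40.

L* = 40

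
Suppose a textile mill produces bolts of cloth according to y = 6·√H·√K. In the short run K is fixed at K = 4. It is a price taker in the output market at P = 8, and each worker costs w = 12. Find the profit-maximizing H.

With K = 4, MP_H = (1/2)·6·H^(-1/2)·4^(1/2) = 6·H^(-1/2).
Profit maximization for a price taker requires P·MP_H = w: 8·6·H^(-1/2) = 12.
So H^(-1/2) = 0.25, which gives H = 16.

H* = 16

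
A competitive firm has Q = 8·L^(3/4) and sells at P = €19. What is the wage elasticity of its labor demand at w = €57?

ε = -4

MP_L = (3/4)·8·L^(-1/4), so P·MP_L = w gives 114·L^(-1/4) = w.
Solving, L(w) = (114/w)^(4). This is a constant-elasticity form: L ∝ w^(−4), so ε = −4.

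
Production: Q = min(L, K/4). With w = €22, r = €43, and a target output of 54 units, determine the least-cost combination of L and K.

With a fixed-proportions technology, the cost-minimizing bundle uses no slack in either input: L = K/4 = Q.
So L = 54 and K = 4·54 = 216.

L* = 54, K* = 216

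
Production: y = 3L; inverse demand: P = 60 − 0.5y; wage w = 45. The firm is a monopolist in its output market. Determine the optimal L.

Marginal revenue from the inverse demand is MR = 60 − y.
The marginal product is MP_L = 3.
A monopolist hires until marginal revenue product equals the wage: MR·MP_L = w.
(60 − 3L)·3 = 45, so L = 15.

L* = 15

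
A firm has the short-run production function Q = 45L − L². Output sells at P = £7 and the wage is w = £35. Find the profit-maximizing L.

The marginal product of L is MP_L = 45 − 2L.
A price-taking firm hires until the value of the marginal product equals the wage: P·MP_L = w, so 7·(45 − 2L) = 35.
Then 45 − 2L = 5, giving L = 20.

L* = 20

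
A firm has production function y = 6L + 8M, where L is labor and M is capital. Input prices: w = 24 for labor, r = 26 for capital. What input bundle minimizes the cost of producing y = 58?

L* = 0, M* = 7.25

The inputs are perfect substitutes, so the firm uses whichever has the lower cost per unit of output.
Cost per unit of output via L is w/6 = 4; via M it is r/8 = 3.25. M is cheaper.
Producing y = 58 with M alone: L = 0, M = 7.25.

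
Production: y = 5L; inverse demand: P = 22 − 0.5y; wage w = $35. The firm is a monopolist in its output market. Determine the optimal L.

L* = 3

Marginal revenue from the inverse demand is MR = 22 − y.
The marginal product is MP_L = 5.
A monopolist hires until marginal revenue product equals the wage: MR·MP_L = w.
(22 − 5L)·5 = 35, so L = 3.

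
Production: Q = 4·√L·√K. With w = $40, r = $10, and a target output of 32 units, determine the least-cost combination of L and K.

L* = 4, K* = 16

Cost minimization requires the marginal rate of technical substitution to equal the input-price ratio: MP_L/MP_K = w/r.
Here MP_L/MP_K = (1/2)·(K/L)/(1/2) = (K/L). Setting this equal to 40/10 = 4 gives K = 4L.
Substituting into Q = 32: 4·L^(1/2)·(4L)^(1/2) = 32.
Solving, L = 4 and K = 16.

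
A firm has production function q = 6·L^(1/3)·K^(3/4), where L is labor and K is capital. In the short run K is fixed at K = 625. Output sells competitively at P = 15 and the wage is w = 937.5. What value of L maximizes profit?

With K = 625, MP_L = (1/3)·6·L^(-2/3)·625^(3/4) = 250·L^(-2/3).
Profit maximization for a price taker requires P·MP_L = w: 15·250·L^(-2/3) = 937.5.
So L^(-2/3) = 0.25, which gives L = 8.

L* = 8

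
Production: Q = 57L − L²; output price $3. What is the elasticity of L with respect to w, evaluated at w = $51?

ε = -0.425

From P·MP_L = w with MP_L = 57 − 2L, labor demand is L(w) = (57 − w/3)/2.
dL/dw = −1/(6) = -1/6.
At w = 51, L = 20, so ε = (dL/dw)·(w/L) = (-1/6)·(51/20) = -0.425.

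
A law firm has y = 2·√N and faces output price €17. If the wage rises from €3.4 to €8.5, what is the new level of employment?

N* = 4

From P·MP_N = w with MP_N = N^(-1/2), the labor demand is N(w) = (17/w)^(2).
At w = 3.4: N = 25. At w = 8.5: N = 4.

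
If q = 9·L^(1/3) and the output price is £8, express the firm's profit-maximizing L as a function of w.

L(w) = (24/w)^(3/2)

MP_L = (1/3)·9·L^(-2/3) = 3·L^(-2/3).
Setting P·MP_L = w: 24·L^(-2/3) = w.
Solving for L: L^(-2/3) = w/24, so L = (24/w)^(3/2).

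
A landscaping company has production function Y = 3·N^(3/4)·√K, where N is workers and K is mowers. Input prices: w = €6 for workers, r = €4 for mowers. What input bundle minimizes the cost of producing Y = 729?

Cost minimization requires the marginal rate of technical substitution to equal the input-price ratio: MP_N/MP_K = w/r.
Here MP_N/MP_K = (3/4)·(K/N)/(1/2) = 1.5·(K/N). Setting this equal to 6/4 = 1.5 gives K = N.
Substituting into Y = 729: 3·N^(3/4)·(N)^(1/2) = 729.
Solving, N = 81 and K = 81.

N* = 81, K* = 81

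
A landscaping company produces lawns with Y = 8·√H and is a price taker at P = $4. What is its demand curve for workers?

MP_H = (1/2)·8·H^(-1/2) = 4·H^(-1/2).
Setting P·MP_H = w: 16·H^(-1/2) = w.
Solving for H: H^(-1/2) = w/16, so H = (16/w)^(2).

H(w) = 256/w²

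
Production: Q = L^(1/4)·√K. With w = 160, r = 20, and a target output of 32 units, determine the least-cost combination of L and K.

L* = 16, K* = 256

Cost minimization requires the marginal rate of technical substitution to equal the input-price ratio: MP_L/MP_K = w/r.
Here MP_L/MP_K = (1/4)·(K/L)/(1/2) = 0.5·(K/L). Setting this equal to 160/20 = 8 gives K = 16L.
Substituting into Q = 32: L^(1/4)·(16L)^(1/2) = 32.
Solving, L = 16 and K = 256.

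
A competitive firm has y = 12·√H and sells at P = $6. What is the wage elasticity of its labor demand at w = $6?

MP_H = (1/2)·12·H^(-1/2), so P·MP_H = w gives 36·H^(-1/2) = w.
Solving, H(w) = (36/w)^(2). This is a constant-elasticity form: H ∝ w^(−2), so ε = −2.

ε = -2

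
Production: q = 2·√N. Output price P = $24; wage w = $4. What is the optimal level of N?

N* = 36

MP_N = (1/2)·2·N^(-1/2) = N^(-1/2).
Profit maximization for a price taker requires P·MP_N = w: 24·N^(-1/2) = 4.
So N^(-1/2) = 1/6, which gives N = 36.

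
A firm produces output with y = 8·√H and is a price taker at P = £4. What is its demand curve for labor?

MP_H = (1/2)·8·H^(-1/2) = 4·H^(-1/2).
Setting P·MP_H = w: 16·H^(-1/2) = w.
Solving for H: H^(-1/2) = w/16, so H = (16/w)^(2).

H(w) = 256/w²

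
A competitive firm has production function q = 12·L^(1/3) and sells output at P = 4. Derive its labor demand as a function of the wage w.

MP_L = (1/3)·12·L^(-2/3) = 4·L^(-2/3).
Setting P·MP_L = w: 16·L^(-2/3) = w.
Solving for L: L^(-2/3) = w/16, so L = (16/w)^(3/2).

L(w) = (16/w)^(3/2)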